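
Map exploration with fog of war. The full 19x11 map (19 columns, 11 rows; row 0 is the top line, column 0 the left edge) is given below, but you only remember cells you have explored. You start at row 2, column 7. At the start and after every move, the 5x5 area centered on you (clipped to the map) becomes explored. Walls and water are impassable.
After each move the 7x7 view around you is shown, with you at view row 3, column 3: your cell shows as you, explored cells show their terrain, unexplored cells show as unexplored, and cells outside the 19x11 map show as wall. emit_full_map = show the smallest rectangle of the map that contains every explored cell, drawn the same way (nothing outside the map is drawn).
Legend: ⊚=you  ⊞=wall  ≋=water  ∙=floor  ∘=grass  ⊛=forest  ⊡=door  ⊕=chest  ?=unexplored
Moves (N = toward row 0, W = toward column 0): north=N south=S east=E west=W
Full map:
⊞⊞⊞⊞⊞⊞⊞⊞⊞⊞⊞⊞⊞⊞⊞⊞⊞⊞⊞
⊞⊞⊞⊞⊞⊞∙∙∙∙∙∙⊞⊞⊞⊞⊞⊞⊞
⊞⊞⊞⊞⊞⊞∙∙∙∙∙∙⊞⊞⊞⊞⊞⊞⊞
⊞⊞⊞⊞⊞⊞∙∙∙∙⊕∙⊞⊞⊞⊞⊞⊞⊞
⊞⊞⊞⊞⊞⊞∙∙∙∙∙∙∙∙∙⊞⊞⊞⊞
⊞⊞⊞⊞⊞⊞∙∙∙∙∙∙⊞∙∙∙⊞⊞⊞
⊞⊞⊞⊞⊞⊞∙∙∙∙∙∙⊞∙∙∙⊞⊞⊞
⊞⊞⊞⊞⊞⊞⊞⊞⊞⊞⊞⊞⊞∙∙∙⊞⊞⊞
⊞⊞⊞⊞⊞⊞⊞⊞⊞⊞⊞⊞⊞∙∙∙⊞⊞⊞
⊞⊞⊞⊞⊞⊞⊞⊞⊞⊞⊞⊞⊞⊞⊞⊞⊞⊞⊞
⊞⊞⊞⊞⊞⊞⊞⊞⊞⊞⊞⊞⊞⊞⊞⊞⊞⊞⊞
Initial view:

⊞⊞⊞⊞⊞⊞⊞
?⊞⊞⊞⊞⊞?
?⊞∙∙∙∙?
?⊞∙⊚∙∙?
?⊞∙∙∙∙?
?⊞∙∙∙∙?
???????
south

?⊞⊞⊞⊞⊞?
?⊞∙∙∙∙?
?⊞∙∙∙∙?
?⊞∙⊚∙∙?
?⊞∙∙∙∙?
?⊞∙∙∙∙?
???????

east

⊞⊞⊞⊞⊞??
⊞∙∙∙∙∙?
⊞∙∙∙∙∙?
⊞∙∙⊚∙⊕?
⊞∙∙∙∙∙?
⊞∙∙∙∙∙?
???????

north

⊞⊞⊞⊞⊞⊞⊞
⊞⊞⊞⊞⊞⊞?
⊞∙∙∙∙∙?
⊞∙∙⊚∙∙?
⊞∙∙∙∙⊕?
⊞∙∙∙∙∙?
⊞∙∙∙∙∙?

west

⊞⊞⊞⊞⊞⊞⊞
?⊞⊞⊞⊞⊞⊞
?⊞∙∙∙∙∙
?⊞∙⊚∙∙∙
?⊞∙∙∙∙⊕
?⊞∙∙∙∙∙
?⊞∙∙∙∙∙

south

?⊞⊞⊞⊞⊞⊞
?⊞∙∙∙∙∙
?⊞∙∙∙∙∙
?⊞∙⊚∙∙⊕
?⊞∙∙∙∙∙
?⊞∙∙∙∙∙
???????

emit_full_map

⊞⊞⊞⊞⊞⊞
⊞∙∙∙∙∙
⊞∙∙∙∙∙
⊞∙⊚∙∙⊕
⊞∙∙∙∙∙
⊞∙∙∙∙∙

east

⊞⊞⊞⊞⊞⊞?
⊞∙∙∙∙∙?
⊞∙∙∙∙∙?
⊞∙∙⊚∙⊕?
⊞∙∙∙∙∙?
⊞∙∙∙∙∙?
???????

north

⊞⊞⊞⊞⊞⊞⊞
⊞⊞⊞⊞⊞⊞?
⊞∙∙∙∙∙?
⊞∙∙⊚∙∙?
⊞∙∙∙∙⊕?
⊞∙∙∙∙∙?
⊞∙∙∙∙∙?

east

⊞⊞⊞⊞⊞⊞⊞
⊞⊞⊞⊞⊞⊞?
∙∙∙∙∙∙?
∙∙∙⊚∙∙?
∙∙∙∙⊕∙?
∙∙∙∙∙∙?
∙∙∙∙∙??

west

⊞⊞⊞⊞⊞⊞⊞
⊞⊞⊞⊞⊞⊞⊞
⊞∙∙∙∙∙∙
⊞∙∙⊚∙∙∙
⊞∙∙∙∙⊕∙
⊞∙∙∙∙∙∙
⊞∙∙∙∙∙?

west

⊞⊞⊞⊞⊞⊞⊞
?⊞⊞⊞⊞⊞⊞
?⊞∙∙∙∙∙
?⊞∙⊚∙∙∙
?⊞∙∙∙∙⊕
?⊞∙∙∙∙∙
?⊞∙∙∙∙∙

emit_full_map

⊞⊞⊞⊞⊞⊞⊞
⊞∙∙∙∙∙∙
⊞∙⊚∙∙∙∙
⊞∙∙∙∙⊕∙
⊞∙∙∙∙∙∙
⊞∙∙∙∙∙?

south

?⊞⊞⊞⊞⊞⊞
?⊞∙∙∙∙∙
?⊞∙∙∙∙∙
?⊞∙⊚∙∙⊕
?⊞∙∙∙∙∙
?⊞∙∙∙∙∙
???????

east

⊞⊞⊞⊞⊞⊞⊞
⊞∙∙∙∙∙∙
⊞∙∙∙∙∙∙
⊞∙∙⊚∙⊕∙
⊞∙∙∙∙∙∙
⊞∙∙∙∙∙?
???????

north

⊞⊞⊞⊞⊞⊞⊞
⊞⊞⊞⊞⊞⊞⊞
⊞∙∙∙∙∙∙
⊞∙∙⊚∙∙∙
⊞∙∙∙∙⊕∙
⊞∙∙∙∙∙∙
⊞∙∙∙∙∙?

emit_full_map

⊞⊞⊞⊞⊞⊞⊞
⊞∙∙∙∙∙∙
⊞∙∙⊚∙∙∙
⊞∙∙∙∙⊕∙
⊞∙∙∙∙∙∙
⊞∙∙∙∙∙?


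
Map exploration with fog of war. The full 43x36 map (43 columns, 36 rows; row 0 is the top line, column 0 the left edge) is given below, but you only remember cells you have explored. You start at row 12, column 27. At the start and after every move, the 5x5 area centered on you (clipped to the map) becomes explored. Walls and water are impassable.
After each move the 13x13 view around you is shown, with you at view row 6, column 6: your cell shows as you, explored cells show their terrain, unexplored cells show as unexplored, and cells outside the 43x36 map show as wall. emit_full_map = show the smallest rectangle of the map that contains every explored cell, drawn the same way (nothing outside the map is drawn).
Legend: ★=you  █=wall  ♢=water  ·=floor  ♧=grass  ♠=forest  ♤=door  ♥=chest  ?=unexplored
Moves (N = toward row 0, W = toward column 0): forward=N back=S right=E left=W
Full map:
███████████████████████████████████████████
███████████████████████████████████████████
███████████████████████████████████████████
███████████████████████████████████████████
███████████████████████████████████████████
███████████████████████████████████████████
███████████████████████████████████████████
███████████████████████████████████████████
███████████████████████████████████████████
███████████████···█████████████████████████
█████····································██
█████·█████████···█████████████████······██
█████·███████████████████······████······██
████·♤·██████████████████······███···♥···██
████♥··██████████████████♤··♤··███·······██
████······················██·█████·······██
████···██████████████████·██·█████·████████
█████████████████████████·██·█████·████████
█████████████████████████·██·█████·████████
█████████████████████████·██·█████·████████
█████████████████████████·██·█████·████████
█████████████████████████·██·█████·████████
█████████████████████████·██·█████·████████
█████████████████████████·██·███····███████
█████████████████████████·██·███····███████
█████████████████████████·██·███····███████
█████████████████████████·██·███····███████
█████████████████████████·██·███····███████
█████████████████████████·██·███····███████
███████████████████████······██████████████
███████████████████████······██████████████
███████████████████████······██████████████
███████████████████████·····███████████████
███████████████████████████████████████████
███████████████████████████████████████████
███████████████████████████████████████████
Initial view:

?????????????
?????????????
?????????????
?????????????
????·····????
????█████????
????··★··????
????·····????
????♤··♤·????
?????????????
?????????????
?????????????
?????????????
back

?????????????
?????????????
?????????????
????·····????
????█████????
????·····????
????··★··????
????♤··♤·????
????·██·█????
?????????????
?????????????
?????????????
?????????????

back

?????????????
?????????????
????·····????
????█████????
????·····????
????·····????
????♤·★♤·????
????·██·█????
????·██·█????
?????????????
?????????????
?????????????
?????????????

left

?????????????
?????????????
?????·····???
?????█████???
????█·····???
????█·····???
????█♤★·♤·???
????··██·█???
????█·██·█???
?????????????
?????????????
?????????????
?????????????

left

?????????????
?????????????
??????·····??
??????█████??
????██·····??
????██·····??
????██★··♤·??
????···██·█??
????██·██·█??
?????????????
?????????????
?????????????
?????????????

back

?????????????
??????·····??
??????█████??
????██·····??
????██·····??
????██♤··♤·??
????··★██·█??
????██·██·█??
????██·██????
?????????????
?????????????
?????????????
?????????????

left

?????????????
???????·····?
???????█████?
?????██·····?
????███·····?
????███♤··♤·?
????··★·██·█?
????███·██·█?
????███·██???
?????????????
?????????????
?????????????
?????????????

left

?????????????
????????·····
????????█████
??????██·····
????████·····
????████♤··♤·
????··★··██·█
????████·██·█
????████·██??
?????????????
?????????????
?????????????
?????????????

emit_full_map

????·····
????█████
??██·····
████·····
████♤··♤·
··★··██·█
████·██·█
████·██??

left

?????????????
?????????····
?????????████
???????██····
????█████····
????█████♤··♤
????··★···██·
????█████·██·
????█████·██?
?????????????
?????????????
?????????????
?????????????

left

?????????????
??????????···
??????????███
????????██···
????██████···
????██████♤··
????··★····██
????██████·██
????██████·██
?????????????
?????????????
?????????????
?????????????

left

?????????????
???????????··
???????????██
?????????██··
????███████··
????███████♤·
????··★·····█
????███████·█
????███████·█
?????????????
?????????????
?????????????
?????????????

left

?????????????
????????????·
????????????█
??????????██·
????████████·
????████████♤
????··★······
????████████·
????████████·
?????????????
?????????????
?????????????
?????????????

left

?????????????
?????????????
?????????????
???????????██
????█████████
????█████████
????··★······
????█████████
????█████████
?????????????
?????????????
?????????????
?????????????

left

?????????????
?????????????
?????????????
????????????█
????█████████
????█████████
????··★······
????█████████
????█████████
?????????????
?????????????
?????????????
?????????????

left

?????????????
?????????????
?????????????
?????????????
????█████████
????█████████
????··★······
????█████████
????█████████
?????????????
?????????????
?????????????
?????????????

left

?????????????
?????????????
?????????????
?????????????
????█████████
????█████████
????··★······
????█████████
????█████████
?????????????
?????????????
?????????????
?????????????

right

?????????????
?????????????
?????????????
?????????????
???██████████
???██████████
???···★······
???██████████
???██████████
?????????????
?????????????
?????????????
?????????????

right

?????????????
?????????????
?????????????
????????????█
??███████████
??███████████
??····★······
??███████████
??███████████
?????????????
?????????????
?????????????
?????????????

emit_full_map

????????????·····
????????????█████
??????????██·····
████████████·····
████████████♤··♤·
····★········██·█
████████████·██·█
████████████·██??

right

?????????????
?????????????
?????????????
???????????██
?████████████
?████████████
?·····★······
?████████████
?████████████
?????????????
?????????????
?????????????
?????????????

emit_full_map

????????????·····
????????????█████
??????????██·····
████████████·····
████████████♤··♤·
·····★·······██·█
████████████·██·█
████████████·██??


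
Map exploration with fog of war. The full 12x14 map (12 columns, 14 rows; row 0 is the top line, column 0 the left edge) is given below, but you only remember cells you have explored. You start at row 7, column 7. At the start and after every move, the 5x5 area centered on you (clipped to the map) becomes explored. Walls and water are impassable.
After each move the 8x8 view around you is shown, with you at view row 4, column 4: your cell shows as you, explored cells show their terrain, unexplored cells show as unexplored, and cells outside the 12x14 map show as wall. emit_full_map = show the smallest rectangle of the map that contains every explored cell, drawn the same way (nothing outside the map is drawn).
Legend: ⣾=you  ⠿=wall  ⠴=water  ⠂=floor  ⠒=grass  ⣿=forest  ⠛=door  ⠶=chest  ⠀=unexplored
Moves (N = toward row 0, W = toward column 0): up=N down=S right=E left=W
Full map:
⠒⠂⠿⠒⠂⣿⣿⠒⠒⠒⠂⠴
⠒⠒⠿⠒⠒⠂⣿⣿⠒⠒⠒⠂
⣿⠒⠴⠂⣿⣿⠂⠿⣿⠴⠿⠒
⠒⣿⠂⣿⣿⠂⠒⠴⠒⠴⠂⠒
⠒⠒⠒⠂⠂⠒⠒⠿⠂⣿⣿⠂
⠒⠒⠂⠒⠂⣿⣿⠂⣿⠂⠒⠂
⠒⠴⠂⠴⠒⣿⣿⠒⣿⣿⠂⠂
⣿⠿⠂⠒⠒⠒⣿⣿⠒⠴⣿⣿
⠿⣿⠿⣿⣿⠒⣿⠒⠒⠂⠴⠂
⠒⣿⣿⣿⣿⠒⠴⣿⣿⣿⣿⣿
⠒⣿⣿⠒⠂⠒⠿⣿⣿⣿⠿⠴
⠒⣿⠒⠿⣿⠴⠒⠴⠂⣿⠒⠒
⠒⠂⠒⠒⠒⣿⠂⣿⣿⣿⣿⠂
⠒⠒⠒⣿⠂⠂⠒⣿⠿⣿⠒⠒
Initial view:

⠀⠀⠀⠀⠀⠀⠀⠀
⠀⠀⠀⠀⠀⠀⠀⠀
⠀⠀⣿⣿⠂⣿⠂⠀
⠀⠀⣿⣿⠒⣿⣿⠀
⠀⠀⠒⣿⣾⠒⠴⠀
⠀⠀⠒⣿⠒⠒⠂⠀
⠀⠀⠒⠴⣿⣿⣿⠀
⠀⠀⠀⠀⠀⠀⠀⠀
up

⠀⠀⠀⠀⠀⠀⠀⠀
⠀⠀⠀⠀⠀⠀⠀⠀
⠀⠀⠒⠒⠿⠂⣿⠀
⠀⠀⣿⣿⠂⣿⠂⠀
⠀⠀⣿⣿⣾⣿⣿⠀
⠀⠀⠒⣿⣿⠒⠴⠀
⠀⠀⠒⣿⠒⠒⠂⠀
⠀⠀⠒⠴⣿⣿⣿⠀

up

⠀⠀⠀⠀⠀⠀⠀⠀
⠀⠀⠀⠀⠀⠀⠀⠀
⠀⠀⠂⠒⠴⠒⠴⠀
⠀⠀⠒⠒⠿⠂⣿⠀
⠀⠀⣿⣿⣾⣿⠂⠀
⠀⠀⣿⣿⠒⣿⣿⠀
⠀⠀⠒⣿⣿⠒⠴⠀
⠀⠀⠒⣿⠒⠒⠂⠀

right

⠀⠀⠀⠀⠀⠀⠀⠀
⠀⠀⠀⠀⠀⠀⠀⠀
⠀⠂⠒⠴⠒⠴⠂⠀
⠀⠒⠒⠿⠂⣿⣿⠀
⠀⣿⣿⠂⣾⠂⠒⠀
⠀⣿⣿⠒⣿⣿⠂⠀
⠀⠒⣿⣿⠒⠴⣿⠀
⠀⠒⣿⠒⠒⠂⠀⠀

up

⠀⠀⠀⠀⠀⠀⠀⠀
⠀⠀⠀⠀⠀⠀⠀⠀
⠀⠀⠂⠿⣿⠴⠿⠀
⠀⠂⠒⠴⠒⠴⠂⠀
⠀⠒⠒⠿⣾⣿⣿⠀
⠀⣿⣿⠂⣿⠂⠒⠀
⠀⣿⣿⠒⣿⣿⠂⠀
⠀⠒⣿⣿⠒⠴⣿⠀

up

⠿⠿⠿⠿⠿⠿⠿⠿
⠀⠀⠀⠀⠀⠀⠀⠀
⠀⠀⣿⣿⠒⠒⠒⠀
⠀⠀⠂⠿⣿⠴⠿⠀
⠀⠂⠒⠴⣾⠴⠂⠀
⠀⠒⠒⠿⠂⣿⣿⠀
⠀⣿⣿⠂⣿⠂⠒⠀
⠀⣿⣿⠒⣿⣿⠂⠀

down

⠀⠀⠀⠀⠀⠀⠀⠀
⠀⠀⣿⣿⠒⠒⠒⠀
⠀⠀⠂⠿⣿⠴⠿⠀
⠀⠂⠒⠴⠒⠴⠂⠀
⠀⠒⠒⠿⣾⣿⣿⠀
⠀⣿⣿⠂⣿⠂⠒⠀
⠀⣿⣿⠒⣿⣿⠂⠀
⠀⠒⣿⣿⠒⠴⣿⠀

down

⠀⠀⣿⣿⠒⠒⠒⠀
⠀⠀⠂⠿⣿⠴⠿⠀
⠀⠂⠒⠴⠒⠴⠂⠀
⠀⠒⠒⠿⠂⣿⣿⠀
⠀⣿⣿⠂⣾⠂⠒⠀
⠀⣿⣿⠒⣿⣿⠂⠀
⠀⠒⣿⣿⠒⠴⣿⠀
⠀⠒⣿⠒⠒⠂⠀⠀

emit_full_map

⠀⣿⣿⠒⠒⠒
⠀⠂⠿⣿⠴⠿
⠂⠒⠴⠒⠴⠂
⠒⠒⠿⠂⣿⣿
⣿⣿⠂⣾⠂⠒
⣿⣿⠒⣿⣿⠂
⠒⣿⣿⠒⠴⣿
⠒⣿⠒⠒⠂⠀
⠒⠴⣿⣿⣿⠀

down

⠀⠀⠂⠿⣿⠴⠿⠀
⠀⠂⠒⠴⠒⠴⠂⠀
⠀⠒⠒⠿⠂⣿⣿⠀
⠀⣿⣿⠂⣿⠂⠒⠀
⠀⣿⣿⠒⣾⣿⠂⠀
⠀⠒⣿⣿⠒⠴⣿⠀
⠀⠒⣿⠒⠒⠂⠴⠀
⠀⠒⠴⣿⣿⣿⠀⠀

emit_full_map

⠀⣿⣿⠒⠒⠒
⠀⠂⠿⣿⠴⠿
⠂⠒⠴⠒⠴⠂
⠒⠒⠿⠂⣿⣿
⣿⣿⠂⣿⠂⠒
⣿⣿⠒⣾⣿⠂
⠒⣿⣿⠒⠴⣿
⠒⣿⠒⠒⠂⠴
⠒⠴⣿⣿⣿⠀


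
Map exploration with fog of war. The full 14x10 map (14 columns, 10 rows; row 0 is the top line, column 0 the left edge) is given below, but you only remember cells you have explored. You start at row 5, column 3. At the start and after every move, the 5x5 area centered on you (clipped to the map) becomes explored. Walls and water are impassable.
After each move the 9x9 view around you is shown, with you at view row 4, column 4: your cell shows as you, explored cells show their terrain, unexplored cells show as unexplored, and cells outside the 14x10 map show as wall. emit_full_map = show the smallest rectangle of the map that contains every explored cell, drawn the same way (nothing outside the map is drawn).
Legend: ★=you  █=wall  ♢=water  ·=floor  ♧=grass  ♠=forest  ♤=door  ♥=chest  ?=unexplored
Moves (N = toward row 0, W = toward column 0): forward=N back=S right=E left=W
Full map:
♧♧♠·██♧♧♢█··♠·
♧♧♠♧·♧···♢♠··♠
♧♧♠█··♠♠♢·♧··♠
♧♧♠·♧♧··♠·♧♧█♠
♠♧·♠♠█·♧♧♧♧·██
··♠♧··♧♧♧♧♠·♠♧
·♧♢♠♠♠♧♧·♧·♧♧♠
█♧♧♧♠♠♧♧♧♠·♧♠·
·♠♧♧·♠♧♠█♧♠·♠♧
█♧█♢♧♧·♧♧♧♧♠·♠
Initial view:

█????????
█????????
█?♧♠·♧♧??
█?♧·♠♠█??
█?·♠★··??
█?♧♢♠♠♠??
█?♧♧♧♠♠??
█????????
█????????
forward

█????????
█????????
█?♧♠█··??
█?♧♠·♧♧??
█?♧·★♠█??
█?·♠♧··??
█?♧♢♠♠♠??
█?♧♧♧♠♠??
█????????

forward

█████████
█????????
█?♧♠♧·♧??
█?♧♠█··??
█?♧♠★♧♧??
█?♧·♠♠█??
█?·♠♧··??
█?♧♢♠♠♠??
█?♧♧♧♠♠??

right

█████████
?????????
?♧♠♧·♧·??
?♧♠█··♠??
?♧♠·★♧·??
?♧·♠♠█·??
?·♠♧··♧??
?♧♢♠♠♠???
?♧♧♧♠♠???

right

█████████
?????????
♧♠♧·♧··??
♧♠█··♠♠??
♧♠·♧★··??
♧·♠♠█·♧??
·♠♧··♧♧??
♧♢♠♠♠????
♧♧♧♠♠????

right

█████████
?????????
♠♧·♧···??
♠█··♠♠♢??
♠·♧♧★·♠??
·♠♠█·♧♧??
♠♧··♧♧♧??
♢♠♠♠?????
♧♧♠♠?????

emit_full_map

♧♠♧·♧···
♧♠█··♠♠♢
♧♠·♧♧★·♠
♧·♠♠█·♧♧
·♠♧··♧♧♧
♧♢♠♠♠???
♧♧♧♠♠???

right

█████████
?????????
♧·♧···♢??
█··♠♠♢·??
·♧♧·★♠·??
♠♠█·♧♧♧??
♧··♧♧♧♧??
♠♠♠??????
♧♠♠??????

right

█████████
?????????
·♧···♢♠??
··♠♠♢·♧??
♧♧··★·♧??
♠█·♧♧♧♧??
··♧♧♧♧♠??
♠♠???????
♠♠???????

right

█████████
?????????
♧···♢♠·??
·♠♠♢·♧·??
♧··♠★♧♧??
█·♧♧♧♧·??
·♧♧♧♧♠·??
♠????????
♠????????

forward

█████████
█████████
??♧♢█··??
♧···♢♠·??
·♠♠♢★♧·??
♧··♠·♧♧??
█·♧♧♧♧·??
·♧♧♧♧♠·??
♠????????

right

█████████
█████████
?♧♢█··♠?█
···♢♠··?█
♠♠♢·★··?█
··♠·♧♧█?█
·♧♧♧♧·█?█
♧♧♧♧♠·??█
????????█

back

█████████
?♧♢█··♠?█
···♢♠··?█
♠♠♢·♧··?█
··♠·★♧█?█
·♧♧♧♧·█?█
♧♧♧♧♠·♠?█
????????█
????????█

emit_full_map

??????♧♢█··♠
♧♠♧·♧···♢♠··
♧♠█··♠♠♢·♧··
♧♠·♧♧··♠·★♧█
♧·♠♠█·♧♧♧♧·█
·♠♧··♧♧♧♧♠·♠
♧♢♠♠♠???????
♧♧♧♠♠???????

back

?♧♢█··♠?█
···♢♠··?█
♠♠♢·♧··?█
··♠·♧♧█?█
·♧♧♧★·█?█
♧♧♧♧♠·♠?█
??·♧·♧♧?█
????????█
????????█

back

···♢♠··?█
♠♠♢·♧··?█
··♠·♧♧█?█
·♧♧♧♧·█?█
♧♧♧♧★·♠?█
??·♧·♧♧?█
??♧♠·♧♠?█
????????█
????????█

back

♠♠♢·♧··?█
··♠·♧♧█?█
·♧♧♧♧·█?█
♧♧♧♧♠·♠?█
??·♧★♧♧?█
??♧♠·♧♠?█
??█♧♠·♠?█
????????█
█████████

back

··♠·♧♧█?█
·♧♧♧♧·█?█
♧♧♧♧♠·♠?█
??·♧·♧♧?█
??♧♠★♧♠?█
??█♧♠·♠?█
??♧♧♧♠·?█
█████████
█████████

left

♧··♠·♧♧█?
█·♧♧♧♧·█?
·♧♧♧♧♠·♠?
♠?♧·♧·♧♧?
♠?♧♧★·♧♠?
??♠█♧♠·♠?
??♧♧♧♧♠·?
█████████
█████████

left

♧♧··♠·♧♧█
♠█·♧♧♧♧·█
··♧♧♧♧♠·♠
♠♠♧♧·♧·♧♧
♠♠♧♧★♠·♧♠
??♧♠█♧♠·♠
??·♧♧♧♧♠·
█████████
█████████

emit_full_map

??????♧♢█··♠
♧♠♧·♧···♢♠··
♧♠█··♠♠♢·♧··
♧♠·♧♧··♠·♧♧█
♧·♠♠█·♧♧♧♧·█
·♠♧··♧♧♧♧♠·♠
♧♢♠♠♠♧♧·♧·♧♧
♧♧♧♠♠♧♧★♠·♧♠
?????♧♠█♧♠·♠
?????·♧♧♧♧♠·


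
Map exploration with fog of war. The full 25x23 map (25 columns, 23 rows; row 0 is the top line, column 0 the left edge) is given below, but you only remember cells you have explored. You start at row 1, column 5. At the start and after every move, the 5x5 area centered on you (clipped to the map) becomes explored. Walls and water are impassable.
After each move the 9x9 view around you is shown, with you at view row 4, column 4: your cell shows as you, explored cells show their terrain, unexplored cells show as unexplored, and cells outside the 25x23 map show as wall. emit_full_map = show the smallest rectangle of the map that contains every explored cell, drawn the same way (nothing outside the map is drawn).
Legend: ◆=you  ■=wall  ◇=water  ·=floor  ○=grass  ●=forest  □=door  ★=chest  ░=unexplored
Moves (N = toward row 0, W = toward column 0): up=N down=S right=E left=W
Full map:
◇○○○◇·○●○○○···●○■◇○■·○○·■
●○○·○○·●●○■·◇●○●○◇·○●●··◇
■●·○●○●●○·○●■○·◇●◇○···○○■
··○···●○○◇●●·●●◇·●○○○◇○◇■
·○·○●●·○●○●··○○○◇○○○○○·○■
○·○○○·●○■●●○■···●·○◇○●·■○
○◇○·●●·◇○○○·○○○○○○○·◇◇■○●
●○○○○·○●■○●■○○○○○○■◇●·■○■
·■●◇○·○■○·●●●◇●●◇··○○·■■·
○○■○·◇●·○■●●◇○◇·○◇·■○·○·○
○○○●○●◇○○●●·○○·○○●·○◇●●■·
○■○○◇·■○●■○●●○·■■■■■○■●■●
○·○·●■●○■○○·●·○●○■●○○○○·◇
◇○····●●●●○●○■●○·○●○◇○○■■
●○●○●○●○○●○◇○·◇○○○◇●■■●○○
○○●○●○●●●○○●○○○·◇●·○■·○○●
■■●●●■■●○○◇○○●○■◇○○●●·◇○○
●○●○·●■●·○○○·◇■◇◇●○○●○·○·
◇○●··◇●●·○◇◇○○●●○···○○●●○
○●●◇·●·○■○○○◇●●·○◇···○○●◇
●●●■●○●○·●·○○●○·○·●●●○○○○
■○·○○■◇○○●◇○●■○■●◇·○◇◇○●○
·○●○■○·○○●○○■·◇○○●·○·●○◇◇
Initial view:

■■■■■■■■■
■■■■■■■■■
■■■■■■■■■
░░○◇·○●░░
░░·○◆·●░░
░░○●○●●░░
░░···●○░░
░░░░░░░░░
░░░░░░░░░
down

■■■■■■■■■
■■■■■■■■■
░░○◇·○●░░
░░·○○·●░░
░░○●◆●●░░
░░···●○░░
░░○●●·○░░
░░░░░░░░░
░░░░░░░░░

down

■■■■■■■■■
░░○◇·○●░░
░░·○○·●░░
░░○●○●●░░
░░··◆●○░░
░░○●●·○░░
░░○○·●○░░
░░░░░░░░░
░░░░░░░░░

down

░░○◇·○●░░
░░·○○·●░░
░░○●○●●░░
░░···●○░░
░░○●◆·○░░
░░○○·●○░░
░░·●●·◇░░
░░░░░░░░░
░░░░░░░░░

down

░░·○○·●░░
░░○●○●●░░
░░···●○░░
░░○●●·○░░
░░○○◆●○░░
░░·●●·◇░░
░░○○·○●░░
░░░░░░░░░
░░░░░░░░░

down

░░○●○●●░░
░░···●○░░
░░○●●·○░░
░░○○·●○░░
░░·●◆·◇░░
░░○○·○●░░
░░◇○·○■░░
░░░░░░░░░
░░░░░░░░░

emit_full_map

○◇·○●
·○○·●
○●○●●
···●○
○●●·○
○○·●○
·●◆·◇
○○·○●
◇○·○■

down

░░···●○░░
░░○●●·○░░
░░○○·●○░░
░░·●●·◇░░
░░○○◆○●░░
░░◇○·○■░░
░░○·◇●·░░
░░░░░░░░░
░░░░░░░░░

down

░░○●●·○░░
░░○○·●○░░
░░·●●·◇░░
░░○○·○●░░
░░◇○◆○■░░
░░○·◇●·░░
░░●○●◇○░░
░░░░░░░░░
░░░░░░░░░

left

░░░○●●·○░
░░░○○·●○░
░░○·●●·◇░
░░○○○·○●░
░░●◇◆·○■░
░░■○·◇●·░
░░○●○●◇○░
░░░░░░░░░
░░░░░░░░░

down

░░░○○·●○░
░░○·●●·◇░
░░○○○·○●░
░░●◇○·○■░
░░■○◆◇●·░
░░○●○●◇○░
░░○○◇·■░░
░░░░░░░░░
░░░░░░░░░

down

░░○·●●·◇░
░░○○○·○●░
░░●◇○·○■░
░░■○·◇●·░
░░○●◆●◇○░
░░○○◇·■░░
░░○·●■●░░
░░░░░░░░░
░░░░░░░░░

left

■░░○·●●·◇
■░░○○○·○●
■░■●◇○·○■
■░○■○·◇●·
■░○○◆○●◇○
■░■○○◇·■░
■░·○·●■●░
■░░░░░░░░
■░░░░░░░░

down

■░░○○○·○●
■░■●◇○·○■
■░○■○·◇●·
■░○○●○●◇○
■░■○◆◇·■░
■░·○·●■●░
■░○····░░
■░░░░░░░░
■░░░░░░░░

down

■░■●◇○·○■
■░○■○·◇●·
■░○○●○●◇○
■░■○○◇·■░
■░·○◆●■●░
■░○····░░
■░○●○●○░░
■░░░░░░░░
■░░░░░░░░

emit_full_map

░░○◇·○●
░░·○○·●
░░○●○●●
░░···●○
░░○●●·○
░░○○·●○
░○·●●·◇
░○○○·○●
■●◇○·○■
○■○·◇●·
○○●○●◇○
■○○◇·■░
·○◆●■●░
○····░░
○●○●○░░

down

■░○■○·◇●·
■░○○●○●◇○
■░■○○◇·■░
■░·○·●■●░
■░○·◆··░░
■░○●○●○░░
■░○●○●○░░
■░░░░░░░░
■░░░░░░░░

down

■░○○●○●◇○
■░■○○◇·■░
■░·○·●■●░
■░○····░░
■░○●◆●○░░
■░○●○●○░░
■░■●●●■░░
■░░░░░░░░
■░░░░░░░░

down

■░■○○◇·■░
■░·○·●■●░
■░○····░░
■░○●○●○░░
■░○●◆●○░░
■░■●●●■░░
■░○●○·●░░
■░░░░░░░░
■░░░░░░░░

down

■░·○·●■●░
■░○····░░
■░○●○●○░░
■░○●○●○░░
■░■●◆●■░░
■░○●○·●░░
■░○●··◇░░
■░░░░░░░░
■░░░░░░░░

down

■░○····░░
■░○●○●○░░
■░○●○●○░░
■░■●●●■░░
■░○●◆·●░░
■░○●··◇░░
■░●●◇·●░░
■░░░░░░░░
■░░░░░░░░

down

■░○●○●○░░
■░○●○●○░░
■░■●●●■░░
■░○●○·●░░
■░○●◆·◇░░
■░●●◇·●░░
■░●●■●○░░
■░░░░░░░░
■░░░░░░░░

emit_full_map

░░○◇·○●
░░·○○·●
░░○●○●●
░░···●○
░░○●●·○
░░○○·●○
░○·●●·◇
░○○○·○●
■●◇○·○■
○■○·◇●·
○○●○●◇○
■○○◇·■░
·○·●■●░
○····░░
○●○●○░░
○●○●○░░
■●●●■░░
○●○·●░░
○●◆·◇░░
●●◇·●░░
●●■●○░░

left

■■░○●○●○░
■■░○●○●○░
■■■■●●●■░
■■●○●○·●░
■■◇○◆··◇░
■■○●●◇·●░
■■●●●■●○░
■■░░░░░░░
■■░░░░░░░

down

■■░○●○●○░
■■■■●●●■░
■■●○●○·●░
■■◇○●··◇░
■■○●◆◇·●░
■■●●●■●○░
■■■○·○○░░
■■░░░░░░░
■■■■■■■■■

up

■■░○●○●○░
■■░○●○●○░
■■■■●●●■░
■■●○●○·●░
■■◇○◆··◇░
■■○●●◇·●░
■■●●●■●○░
■■■○·○○░░
■■░░░░░░░

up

■■░○····░
■■░○●○●○░
■■○○●○●○░
■■■■●●●■░
■■●○◆○·●░
■■◇○●··◇░
■■○●●◇·●░
■■●●●■●○░
■■■○·○○░░

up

■■░·○·●■●
■■░○····░
■■●○●○●○░
■■○○●○●○░
■■■■◆●●■░
■■●○●○·●░
■■◇○●··◇░
■■○●●◇·●░
■■●●●■●○░

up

■■░■○○◇·■
■■░·○·●■●
■■◇○····░
■■●○●○●○░
■■○○◆○●○░
■■■■●●●■░
■■●○●○·●░
■■◇○●··◇░
■■○●●◇·●░

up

■■░○○●○●◇
■■░■○○◇·■
■■○·○·●■●
■■◇○····░
■■●○◆○●○░
■■○○●○●○░
■■■■●●●■░
■■●○●○·●░
■■◇○●··◇░

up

■■░○■○·◇●
■■░○○●○●◇
■■○■○○◇·■
■■○·○·●■●
■■◇○◆···░
■■●○●○●○░
■■○○●○●○░
■■■■●●●■░
■■●○●○·●░

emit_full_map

░░░○◇·○●
░░░·○○·●
░░░○●○●●
░░░···●○
░░░○●●·○
░░░○○·●○
░░○·●●·◇
░░○○○·○●
░■●◇○·○■
░○■○·◇●·
░○○●○●◇○
○■○○◇·■░
○·○·●■●░
◇○◆···░░
●○●○●○░░
○○●○●○░░
■■●●●■░░
●○●○·●░░
◇○●··◇░░
○●●◇·●░░
●●●■●○░░
■○·○○░░░

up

■■░■●◇○·○
■■░○■○·◇●
■■○○○●○●◇
■■○■○○◇·■
■■○·◆·●■●
■■◇○····░
■■●○●○●○░
■■○○●○●○░
■■■■●●●■░

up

■■░░○○○·○
■■░■●◇○·○
■■○○■○·◇●
■■○○○●○●◇
■■○■◆○◇·■
■■○·○·●■●
■■◇○····░
■■●○●○●○░
■■○○●○●○░

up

■■░░○·●●·
■■░░○○○·○
■■·■●◇○·○
■■○○■○·◇●
■■○○◆●○●◇
■■○■○○◇·■
■■○·○·●■●
■■◇○····░
■■●○●○●○░

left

■■■░░○·●●
■■■░░○○○·
■■■·■●◇○·
■■■○○■○·◇
■■■○◆○●○●
■■■○■○○◇·
■■■○·○·●■
■■■◇○····
■■■●○●○●○

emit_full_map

░░░○◇·○●
░░░·○○·●
░░░○●○●●
░░░···●○
░░░○●●·○
░░░○○·●○
░░○·●●·◇
░░○○○·○●
·■●◇○·○■
○○■○·◇●·
○◆○●○●◇○
○■○○◇·■░
○·○·●■●░
◇○····░░
●○●○●○░░
○○●○●○░░
■■●●●■░░
●○●○·●░░
◇○●··◇░░
○●●◇·●░░
●●●■●○░░
■○·○○░░░

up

■■■░░░○○·
■■■░░○·●●
■■■●○○○○·
■■■·■●◇○·
■■■○◆■○·◇
■■■○○○●○●
■■■○■○○◇·
■■■○·○·●■
■■■◇○····

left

■■■■░░░○○
■■■■░░○·●
■■■■●○○○○
■■■■·■●◇○
■■■■◆○■○·
■■■■○○○●○
■■■■○■○○◇
■■■■○·○·●
■■■■◇○···

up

■■■■░░░○●
■■■■░░░○○
■■■■○◇○·●
■■■■●○○○○
■■■■◆■●◇○
■■■■○○■○·
■■■■○○○●○
■■■■○■○○◇
■■■■○·○·●

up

■■■■░░░··
■■■■░░░○●
■■■■○·○○○
■■■■○◇○·●
■■■■◆○○○○
■■■■·■●◇○
■■■■○○■○·
■■■■○○○●○
■■■■○■○○◇

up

■■■■░░░○●
■■■■░░░··
■■■■·○·○●
■■■■○·○○○
■■■■◆◇○·●
■■■■●○○○○
■■■■·■●◇○
■■■■○○■○·
■■■■○○○●○

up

■■■■░░░·○
■■■■░░░○●
■■■■··○··
■■■■·○·○●
■■■■◆·○○○
■■■■○◇○·●
■■■■●○○○○
■■■■·■●◇○
■■■■○○■○·

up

■■■■░░░○◇
■■■■░░░·○
■■■■■●·○●
■■■■··○··
■■■■◆○·○●
■■■■○·○○○
■■■■○◇○·●
■■■■●○○○○
■■■■·■●◇○

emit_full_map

░░░○◇·○●
░░░·○○·●
■●·○●○●●
··○···●○
◆○·○●●·○
○·○○○·●○
○◇○·●●·◇
●○○○○·○●
·■●◇○·○■
○○■○·◇●·
○○○●○●◇○
○■○○◇·■░
○·○·●■●░
◇○····░░
●○●○●○░░
○○●○●○░░
■■●●●■░░
●○●○·●░░
◇○●··◇░░
○●●◇·●░░
●●●■●○░░
■○·○○░░░

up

■■■■■■■■■
■■■■░░░○◇
■■■■●○○·○
■■■■■●·○●
■■■■◆·○··
■■■■·○·○●
■■■■○·○○○
■■■■○◇○·●
■■■■●○○○○

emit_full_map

░░░○◇·○●
●○○·○○·●
■●·○●○●●
◆·○···●○
·○·○●●·○
○·○○○·●○
○◇○·●●·◇
●○○○○·○●
·■●◇○·○■
○○■○·◇●·
○○○●○●◇○
○■○○◇·■░
○·○·●■●░
◇○····░░
●○●○●○░░
○○●○●○░░
■■●●●■░░
●○●○·●░░
◇○●··◇░░
○●●◇·●░░
●●●■●○░░
■○·○○░░░


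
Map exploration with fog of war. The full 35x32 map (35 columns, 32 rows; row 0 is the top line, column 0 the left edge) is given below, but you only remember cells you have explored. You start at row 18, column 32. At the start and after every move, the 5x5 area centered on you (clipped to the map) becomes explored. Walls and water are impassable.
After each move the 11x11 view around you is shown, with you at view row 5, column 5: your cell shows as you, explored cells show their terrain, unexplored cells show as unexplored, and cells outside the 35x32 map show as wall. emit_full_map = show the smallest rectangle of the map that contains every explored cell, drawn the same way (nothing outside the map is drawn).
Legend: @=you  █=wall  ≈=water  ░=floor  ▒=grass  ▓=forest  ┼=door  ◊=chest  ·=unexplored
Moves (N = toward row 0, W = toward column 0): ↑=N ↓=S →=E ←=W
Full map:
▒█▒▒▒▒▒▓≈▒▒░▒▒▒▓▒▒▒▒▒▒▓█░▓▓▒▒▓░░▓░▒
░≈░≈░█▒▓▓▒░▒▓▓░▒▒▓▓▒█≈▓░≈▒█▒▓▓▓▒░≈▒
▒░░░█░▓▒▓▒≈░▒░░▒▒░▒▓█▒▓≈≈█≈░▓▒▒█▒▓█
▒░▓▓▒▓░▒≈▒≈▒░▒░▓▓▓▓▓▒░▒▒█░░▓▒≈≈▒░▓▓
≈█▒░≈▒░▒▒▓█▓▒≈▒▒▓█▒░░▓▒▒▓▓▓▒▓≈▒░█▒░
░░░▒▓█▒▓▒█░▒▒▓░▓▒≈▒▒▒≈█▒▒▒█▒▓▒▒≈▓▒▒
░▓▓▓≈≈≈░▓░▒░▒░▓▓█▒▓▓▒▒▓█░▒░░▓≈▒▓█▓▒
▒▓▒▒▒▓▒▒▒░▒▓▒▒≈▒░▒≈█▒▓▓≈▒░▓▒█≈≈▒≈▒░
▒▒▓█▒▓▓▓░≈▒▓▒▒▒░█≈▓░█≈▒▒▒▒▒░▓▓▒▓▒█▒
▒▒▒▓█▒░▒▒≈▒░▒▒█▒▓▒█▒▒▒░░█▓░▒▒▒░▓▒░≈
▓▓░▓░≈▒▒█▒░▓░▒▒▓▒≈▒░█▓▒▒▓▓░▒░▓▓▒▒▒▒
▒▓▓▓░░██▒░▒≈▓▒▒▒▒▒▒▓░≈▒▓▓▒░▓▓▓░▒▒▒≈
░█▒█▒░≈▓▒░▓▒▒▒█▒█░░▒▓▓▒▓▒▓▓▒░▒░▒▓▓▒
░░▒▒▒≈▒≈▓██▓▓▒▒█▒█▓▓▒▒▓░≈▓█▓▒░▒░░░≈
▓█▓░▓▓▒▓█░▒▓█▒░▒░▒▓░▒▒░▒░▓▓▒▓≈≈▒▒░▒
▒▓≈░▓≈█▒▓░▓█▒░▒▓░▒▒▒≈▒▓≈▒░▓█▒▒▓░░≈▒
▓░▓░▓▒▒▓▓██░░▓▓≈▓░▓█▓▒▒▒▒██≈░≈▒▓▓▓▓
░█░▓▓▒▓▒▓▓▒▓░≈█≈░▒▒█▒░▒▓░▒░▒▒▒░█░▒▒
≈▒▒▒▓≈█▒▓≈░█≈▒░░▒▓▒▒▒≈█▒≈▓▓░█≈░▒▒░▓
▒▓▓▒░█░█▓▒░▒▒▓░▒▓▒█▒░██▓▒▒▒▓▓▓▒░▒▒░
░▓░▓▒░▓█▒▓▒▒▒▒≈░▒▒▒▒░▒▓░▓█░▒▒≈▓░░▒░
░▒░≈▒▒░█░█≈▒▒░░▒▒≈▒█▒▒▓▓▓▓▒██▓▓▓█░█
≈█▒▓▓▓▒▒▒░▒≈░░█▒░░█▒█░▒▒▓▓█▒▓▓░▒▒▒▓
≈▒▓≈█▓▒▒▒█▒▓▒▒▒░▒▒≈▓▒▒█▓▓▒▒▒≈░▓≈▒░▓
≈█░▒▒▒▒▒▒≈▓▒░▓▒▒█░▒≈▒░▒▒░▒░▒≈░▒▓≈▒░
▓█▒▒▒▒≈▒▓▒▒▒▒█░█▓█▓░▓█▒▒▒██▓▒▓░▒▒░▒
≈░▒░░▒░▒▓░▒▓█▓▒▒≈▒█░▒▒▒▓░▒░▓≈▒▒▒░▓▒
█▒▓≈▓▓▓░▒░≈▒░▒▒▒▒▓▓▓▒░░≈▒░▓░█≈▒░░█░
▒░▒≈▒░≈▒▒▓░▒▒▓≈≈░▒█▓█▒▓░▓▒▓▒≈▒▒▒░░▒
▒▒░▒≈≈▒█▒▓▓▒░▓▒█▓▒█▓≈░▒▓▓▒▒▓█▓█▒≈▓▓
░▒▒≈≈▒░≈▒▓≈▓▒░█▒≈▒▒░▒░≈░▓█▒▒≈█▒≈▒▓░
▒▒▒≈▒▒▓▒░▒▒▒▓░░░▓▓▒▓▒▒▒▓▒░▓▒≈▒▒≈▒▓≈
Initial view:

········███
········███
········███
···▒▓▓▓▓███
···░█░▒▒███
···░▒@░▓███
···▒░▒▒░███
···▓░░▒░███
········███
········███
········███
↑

········███
········███
········███
···▓░░≈▒███
···▒▓▓▓▓███
···░█@▒▒███
···░▒▒░▓███
···▒░▒▒░███
···▓░░▒░███
········███
········███

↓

········███
········███
···▓░░≈▒███
···▒▓▓▓▓███
···░█░▒▒███
···░▒@░▓███
···▒░▒▒░███
···▓░░▒░███
········███
········███
········███

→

·······████
·······████
··▓░░≈▒████
··▒▓▓▓▓████
··░█░▒▒████
··░▒▒@▓████
··▒░▒▒░████
··▓░░▒░████
·······████
·······████
·······████

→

······█████
······█████
·▓░░≈▒█████
·▒▓▓▓▓█████
·░█░▒▒█████
·░▒▒░@█████
·▒░▒▒░█████
·▓░░▒░█████
······█████
······█████
······█████

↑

······█████
······█████
······█████
·▓░░≈▒█████
·▒▓▓▓▓█████
·░█░▒@█████
·░▒▒░▓█████
·▒░▒▒░█████
·▓░░▒░█████
······█████
······█████

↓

······█████
······█████
·▓░░≈▒█████
·▒▓▓▓▓█████
·░█░▒▒█████
·░▒▒░@█████
·▒░▒▒░█████
·▓░░▒░█████
······█████
······█████
······█████

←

·······████
·······████
··▓░░≈▒████
··▒▓▓▓▓████
··░█░▒▒████
··░▒▒@▓████
··▒░▒▒░████
··▓░░▒░████
·······████
·······████
·······████

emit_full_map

▓░░≈▒
▒▓▓▓▓
░█░▒▒
░▒▒@▓
▒░▒▒░
▓░░▒░
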